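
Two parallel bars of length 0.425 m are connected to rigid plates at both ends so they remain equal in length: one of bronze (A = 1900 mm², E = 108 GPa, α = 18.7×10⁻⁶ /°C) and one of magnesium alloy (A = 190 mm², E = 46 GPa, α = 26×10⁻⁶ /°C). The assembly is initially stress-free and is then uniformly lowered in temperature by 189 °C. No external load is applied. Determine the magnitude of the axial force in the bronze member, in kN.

P ≈ 11.6 kN (compressive in the bronze)

Equilibrium of a rigid end plate with no external load gives equal and opposite internal forces ±P in the two members. Since α_{magnesium alloy} > α_{bronze}, cooling drives the magnesium alloy into tension and the bronze into compression.
Setting the final lengths equal and cancelling L: (α₁ − α₂)ΔT = P/(A₁E₁) + P/(A₂E₂).
|α₁ − α₂|·ΔT = 7.3×10⁻⁶ × 189 = 0.00138.
1/(A₁E₁) + 1/(A₂E₂) = 1/(1900×108×10³) + 1/(190×46×10³) = 1.193×10⁻⁷ N⁻¹.
So P = 0.00138 / 1.193×10⁻⁷ = 11.57 kN.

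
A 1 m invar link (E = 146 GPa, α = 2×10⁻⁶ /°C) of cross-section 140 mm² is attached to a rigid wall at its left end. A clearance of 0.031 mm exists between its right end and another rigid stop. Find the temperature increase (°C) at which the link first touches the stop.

ΔT ≈ 15.5 °C

The gap closes when αΔT L = 0.031 mm, since the link is still unstressed at that instant.
ΔT = 0.031 / (2×10⁻⁶ × 1000) = 15.5 °C.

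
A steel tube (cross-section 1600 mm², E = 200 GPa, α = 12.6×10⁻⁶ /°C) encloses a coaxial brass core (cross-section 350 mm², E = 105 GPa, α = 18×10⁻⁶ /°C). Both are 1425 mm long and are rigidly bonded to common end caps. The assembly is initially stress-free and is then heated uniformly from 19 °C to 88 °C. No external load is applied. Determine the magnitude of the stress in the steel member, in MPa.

Equilibrium of a rigid end plate with no external load gives equal and opposite internal forces ±P in the two members. Since α_{brass} > α_{steel}, heating drives the brass into compression and the steel into tension.
Compatibility of the two members (thermal + elastic change equal): (α₁ − α₂)ΔT = P·[1/(A₁E₁) + 1/(A₂E₂)].
|α₁ − α₂|·ΔT = 5.4×10⁻⁶ × 69 = 0.0003726.
1/(A₁E₁) + 1/(A₂E₂) = 1/(1600×200×10³) + 1/(350×105×10³) = 3.034×10⁻⁸ N⁻¹.
So P = 0.0003726 / 3.034×10⁻⁸ = 12.28 kN.
σ_{steel} = P/A₁ = 12280/1600 = 7.677 MPa, tensile.

σ ≈ 7.68 MPa (tensile)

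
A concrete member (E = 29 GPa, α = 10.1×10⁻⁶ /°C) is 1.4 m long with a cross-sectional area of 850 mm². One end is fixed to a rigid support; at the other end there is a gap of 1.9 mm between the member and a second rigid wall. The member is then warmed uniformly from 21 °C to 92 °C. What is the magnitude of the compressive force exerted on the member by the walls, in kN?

P ≈ 0 kN

If the wall were absent the member would grow by αΔT L = 10.1×10⁻⁶ × 71 × 1400 = 1.004 mm.
Since δ_free = 1 mm is less than the 1.9 mm gap, the member never touches the wall. No axial force develops.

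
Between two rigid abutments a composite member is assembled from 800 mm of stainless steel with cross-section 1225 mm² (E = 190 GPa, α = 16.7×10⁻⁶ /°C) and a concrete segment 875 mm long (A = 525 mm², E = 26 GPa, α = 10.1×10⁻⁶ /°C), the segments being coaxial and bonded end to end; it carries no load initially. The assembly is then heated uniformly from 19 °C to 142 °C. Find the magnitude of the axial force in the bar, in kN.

If the supports were absent, the total length change would be Σ αᵢΔT Lᵢ = 16.7×10⁻⁶×123×800 + 10.1×10⁻⁶×123×875 = 2.73 mm.
The rigid supports impose zero overall length change; the single axial force P common to all segments must satisfy P Σ Lᵢ/(AᵢEᵢ) = δ_free.
Σ Lᵢ/(AᵢEᵢ) = 800/(1225×190×10³) + 875/(525×26×10³) = 6.754×10⁻⁵ mm/N.
P = 2.73 / 6.754×10⁻⁵ = 40420 N = 40.42 kN, compressive.

P ≈ 40.4 kN (compressive)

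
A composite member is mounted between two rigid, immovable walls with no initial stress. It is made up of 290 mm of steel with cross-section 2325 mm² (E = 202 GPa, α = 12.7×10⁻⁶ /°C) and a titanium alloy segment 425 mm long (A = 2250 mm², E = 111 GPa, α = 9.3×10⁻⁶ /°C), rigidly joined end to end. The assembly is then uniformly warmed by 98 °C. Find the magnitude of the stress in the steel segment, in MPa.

With the walls removed the bar would change length by δ_free = Σ αᵢΔT Lᵢ = 12.7×10⁻⁶×98×290 + 9.3×10⁻⁶×98×425 = 0.7483 mm.
The rigid supports impose zero overall length change; the single axial force P common to all segments must satisfy P Σ Lᵢ/(AᵢEᵢ) = δ_free.
Σ Lᵢ/(AᵢEᵢ) = 290/(2325×202×10³) + 425/(2250×111×10³) = 2.319×10⁻⁶ mm/N.
Hence P = δ_free / Σ(L/AE) = 0.7483/2.319×10⁻⁶ = 322.6 kN (compressive).
σ_{steel} = P / A = 322600 / 2325 = 138.8 MPa.

σ ≈ 139 MPa (compressive)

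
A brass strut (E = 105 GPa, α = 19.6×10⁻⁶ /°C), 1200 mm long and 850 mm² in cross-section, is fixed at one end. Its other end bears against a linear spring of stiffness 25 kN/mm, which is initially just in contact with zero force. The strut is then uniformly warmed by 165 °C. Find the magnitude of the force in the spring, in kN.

P ≈ 72.6 kN

Free thermal expansion: δ_free = αΔT L = 19.6×10⁻⁶ × 165 × 1200 = 3.881 mm.
With a force P in the spring, the elastic change of the strut is PL/(AE) and that of the spring is P/k; compatibility requires their sum to equal δ_free.
P [ L/(AE) + 1/k ] = δ_free → P [ 1200/(850×105×10³) + 1/(25×10³) ] = 3.881.
P = 3.881 / 5.345×10⁻⁵ = 72610 N.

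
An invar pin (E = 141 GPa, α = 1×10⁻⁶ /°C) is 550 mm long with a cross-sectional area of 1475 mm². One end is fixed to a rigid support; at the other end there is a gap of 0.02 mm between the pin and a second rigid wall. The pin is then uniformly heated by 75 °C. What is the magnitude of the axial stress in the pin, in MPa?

σ ≈ 5.45 MPa (compressive)

Free thermal elongation = αΔT L = 1×10⁻⁶ × 75 × 550 = 0.04125 mm.
The gap closes (δ_free > 0.02 mm) and the wall then resists a further 0.04125 − 0.02 = 0.02125 mm of expansion.
So σ = E(δ_free − g)/L = 141×10³ × 0.02125/550 = 5.448 MPa.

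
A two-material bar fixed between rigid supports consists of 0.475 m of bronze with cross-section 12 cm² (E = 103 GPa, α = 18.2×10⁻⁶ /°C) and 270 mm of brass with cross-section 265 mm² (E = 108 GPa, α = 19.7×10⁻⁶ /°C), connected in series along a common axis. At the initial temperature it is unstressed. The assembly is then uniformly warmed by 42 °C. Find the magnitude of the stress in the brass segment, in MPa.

If the supports were absent, the total length change would be Σ αᵢΔT Lᵢ = 18.2×10⁻⁶×42×475 + 19.7×10⁻⁶×42×270 = 0.5865 mm.
Since the ends are fixed, an axial force P builds up, equal in every segment, with P · Σ Lᵢ/(AᵢEᵢ) = δ_free.
Σ Lᵢ/(AᵢEᵢ) = 475/(1200×103×10³) + 270/(265×108×10³) = 1.328×10⁻⁵ mm/N.
P = 0.5865 / 1.328×10⁻⁵ = 44170 N = 44.17 kN, compressive.
σ_{brass} = P / A = 44170 / 265 = 166.7 MPa.

σ ≈ 167 MPa (compressive)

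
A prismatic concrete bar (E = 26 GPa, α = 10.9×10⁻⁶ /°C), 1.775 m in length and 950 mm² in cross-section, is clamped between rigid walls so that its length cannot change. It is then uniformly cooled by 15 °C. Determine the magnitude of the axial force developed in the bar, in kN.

With zero net strain, σ = E·αΔT = 26 GPa × 10.9×10⁻⁶ × 15 = 4.251 MPa.
Then P = σA = 4.251 × 950 mm² = 4.038 kN, tensile.

P ≈ 4.04 kN (tensile)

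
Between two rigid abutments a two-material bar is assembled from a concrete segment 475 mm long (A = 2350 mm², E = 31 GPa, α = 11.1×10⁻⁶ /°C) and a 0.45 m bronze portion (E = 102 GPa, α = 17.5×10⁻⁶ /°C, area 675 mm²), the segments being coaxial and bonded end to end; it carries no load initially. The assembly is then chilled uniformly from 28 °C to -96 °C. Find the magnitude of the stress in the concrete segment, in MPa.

With the walls removed the bar would change length by δ_free = Σ αᵢΔT Lᵢ = 11.1×10⁻⁶×124×475 + 17.5×10⁻⁶×124×450 = 1.63 mm.
The walls prevent any net length change, so an axial force P (same in every segment) develops. Compatibility: P · Σ Lᵢ/(AᵢEᵢ) = δ_free.
Σ Lᵢ/(AᵢEᵢ) = 475/(2350×31×10³) + 450/(675×102×10³) = 1.306×10⁻⁵ mm/N.
So P = 1.63 / 1.306×10⁻⁵ = 124.9 kN, tensile.
σ_{concrete} = P / A = 124900 / 2350 = 53.13 MPa.

σ ≈ 53.1 MPa (tensile)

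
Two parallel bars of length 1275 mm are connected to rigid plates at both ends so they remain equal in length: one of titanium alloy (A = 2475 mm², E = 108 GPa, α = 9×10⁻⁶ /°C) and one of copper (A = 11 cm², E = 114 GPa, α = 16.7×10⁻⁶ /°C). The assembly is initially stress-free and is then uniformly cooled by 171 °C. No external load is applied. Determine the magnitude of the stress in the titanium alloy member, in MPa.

σ ≈ 45.4 MPa (compressive)

Equilibrium of a rigid end plate with no external load gives equal and opposite internal forces ±P in the two members. Since α_{copper} > α_{titanium alloy}, cooling drives the copper into tension and the titanium alloy into compression.
Setting the final lengths equal and cancelling L: (α₁ − α₂)ΔT = P/(A₁E₁) + P/(A₂E₂).
|α₁ − α₂|·ΔT = 7.7×10⁻⁶ × 171 = 0.001317.
1/(A₁E₁) + 1/(A₂E₂) = 1/(2475×108×10³) + 1/(1100×114×10³) = 1.172×10⁻⁸ N⁻¹.
P = 0.001317 / 1.172×10⁻⁸ = 112400 N = 112.4 kN.
σ_{titanium alloy} = P/A₁ = 112400/2475 = 45.41 MPa, compressive.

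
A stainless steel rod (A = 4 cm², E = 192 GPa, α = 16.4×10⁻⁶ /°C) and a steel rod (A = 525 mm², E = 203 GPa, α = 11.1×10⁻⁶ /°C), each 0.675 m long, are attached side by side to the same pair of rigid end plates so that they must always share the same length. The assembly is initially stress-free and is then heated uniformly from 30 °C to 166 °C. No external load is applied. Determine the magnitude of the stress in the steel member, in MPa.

The stainless steel has the larger α, so on heating it would change length more than the steel if both were free. The rigid plates force a common final length, so the stainless steel is put into compression and the steel into tension, with equal and opposite forces P (no external load).
Setting the final lengths equal and cancelling L: (α₁ − α₂)ΔT = P/(A₁E₁) + P/(A₂E₂).
|α₁ − α₂|·ΔT = 5.3×10⁻⁶ × 136 = 0.0007208.
1/(A₁E₁) + 1/(A₂E₂) = 1/(400×192×10³) + 1/(525×203×10³) = 2.24×10⁻⁸ N⁻¹.
P = 0.0007208 / 2.24×10⁻⁸ = 32170 N = 32.17 kN.
σ_{steel} = P/A₂ = 32170/525 = 61.28 MPa, tensile.

σ ≈ 61.3 MPa (tensile)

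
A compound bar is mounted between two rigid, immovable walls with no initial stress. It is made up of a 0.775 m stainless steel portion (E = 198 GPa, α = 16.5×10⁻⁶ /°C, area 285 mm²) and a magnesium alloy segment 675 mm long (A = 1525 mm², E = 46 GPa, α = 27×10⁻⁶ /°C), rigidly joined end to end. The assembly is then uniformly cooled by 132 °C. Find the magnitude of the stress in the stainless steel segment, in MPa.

σ ≈ 615 MPa (tensile)

If the supports were absent, the total length change would be Σ αᵢΔT Lᵢ = 16.5×10⁻⁶×132×775 + 27×10⁻⁶×132×675 = 4.094 mm.
Since the ends are fixed, an axial force P builds up, equal in every segment, with P · Σ Lᵢ/(AᵢEᵢ) = δ_free.
The series flexibility is Σ Lᵢ/(AᵢEᵢ) = 775/(285×198×10³) + 675/(1525×46×10³) = 2.336×10⁻⁵ mm/N.
Hence P = δ_free / Σ(L/AE) = 4.094/2.336×10⁻⁵ = 175.3 kN (tensile).
σ_{stainless steel} = P / A = 175300 / 285 = 615 MPa.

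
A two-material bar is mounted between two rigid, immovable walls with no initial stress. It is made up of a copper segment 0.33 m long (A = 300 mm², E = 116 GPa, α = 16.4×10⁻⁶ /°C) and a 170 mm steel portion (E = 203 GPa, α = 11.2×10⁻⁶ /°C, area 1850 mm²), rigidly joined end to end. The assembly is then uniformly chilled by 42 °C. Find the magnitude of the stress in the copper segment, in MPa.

If the supports were absent, the total length change would be Σ αᵢΔT Lᵢ = 16.4×10⁻⁶×42×330 + 11.2×10⁻⁶×42×170 = 0.3073 mm.
Since the ends are fixed, an axial force P builds up, equal in every segment, with P · Σ Lᵢ/(AᵢEᵢ) = δ_free.
Σ Lᵢ/(AᵢEᵢ) = 330/(300×116×10³) + 170/(1850×203×10³) = 9.935×10⁻⁶ mm/N.
So P = 0.3073 / 9.935×10⁻⁶ = 30.93 kN, tensile.
σ_{copper} = P / A = 30930 / 300 = 103.1 MPa.

σ ≈ 103 MPa (tensile)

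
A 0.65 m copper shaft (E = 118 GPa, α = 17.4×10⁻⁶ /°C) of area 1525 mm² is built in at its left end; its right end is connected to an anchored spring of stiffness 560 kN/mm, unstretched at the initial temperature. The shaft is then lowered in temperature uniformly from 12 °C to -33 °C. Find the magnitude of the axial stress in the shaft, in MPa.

σ ≈ 61.8 MPa (tensile)

The unrestrained thermal change is αΔT L = 17.4×10⁻⁶ × 45 × 650 = 0.509 mm.
With a force P in the spring, the elastic change of the shaft is PL/(AE) and that of the spring is P/k; compatibility requires their sum to equal δ_free.
P [ L/(AE) + 1/k ] = δ_free → P [ 650/(1525×118×10³) + 1/(560×10³) ] = 0.509.
P = 0.509 / 5.398×10⁻⁶ = 94290 N.
σ = P/A = 94290/1525 = 61.83 MPa.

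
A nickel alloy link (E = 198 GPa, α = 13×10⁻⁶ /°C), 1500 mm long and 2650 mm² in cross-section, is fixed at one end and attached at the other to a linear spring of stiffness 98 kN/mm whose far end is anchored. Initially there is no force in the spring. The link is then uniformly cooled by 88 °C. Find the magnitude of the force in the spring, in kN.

If the spring were absent the link would shorten by αΔT L = 13×10⁻⁶ × 88 × 1500 = 1.716 mm.
Let P be the tensile force in the spring. The link extends elastically by PL/(AE) and the spring stretches by P/k; together these equal δ_free.
P [ L/(AE) + 1/k ] = δ_free → P [ 1500/(2650×198×10³) + 1/(98×10³) ] = 1.716.
P = 1.716 / 1.306×10⁻⁵ = 131400 N.

P ≈ 131 kN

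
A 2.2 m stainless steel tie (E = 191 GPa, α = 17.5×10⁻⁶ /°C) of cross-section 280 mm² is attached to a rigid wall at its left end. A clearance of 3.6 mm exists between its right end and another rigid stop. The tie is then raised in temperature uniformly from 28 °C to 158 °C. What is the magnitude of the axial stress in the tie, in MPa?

Free thermal elongation = αΔT L = 17.5×10⁻⁶ × 130 × 2200 = 5.005 mm.
This exceeds the 3.6 mm gap, so the wall pushes back. The portion of expansion that must be recovered elastically is δ_free − gap = 5.005 − 3.6 = 1.405 mm.
So σ = E(δ_free − g)/L = 191×10³ × 1.405/2200 = 122 MPa.

σ ≈ 122 MPa (compressive)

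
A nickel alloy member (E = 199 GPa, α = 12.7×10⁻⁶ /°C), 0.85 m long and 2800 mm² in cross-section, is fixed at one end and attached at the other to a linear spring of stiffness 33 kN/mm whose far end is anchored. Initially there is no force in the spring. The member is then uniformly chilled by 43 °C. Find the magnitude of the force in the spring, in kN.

P ≈ 14.6 kN

The unrestrained thermal change is αΔT L = 12.7×10⁻⁶ × 43 × 850 = 0.4642 mm.
Let P be the tensile force in the spring. The member extends elastically by PL/(AE) and the spring stretches by P/k; together these equal δ_free.
So P = δ_free / [L/(AE) + 1/k] = 0.4642 / [ 850/(2800×199×10³) + 1/(33×10³) ].
P = 0.4642 / 3.183×10⁻⁵ = 14580 N.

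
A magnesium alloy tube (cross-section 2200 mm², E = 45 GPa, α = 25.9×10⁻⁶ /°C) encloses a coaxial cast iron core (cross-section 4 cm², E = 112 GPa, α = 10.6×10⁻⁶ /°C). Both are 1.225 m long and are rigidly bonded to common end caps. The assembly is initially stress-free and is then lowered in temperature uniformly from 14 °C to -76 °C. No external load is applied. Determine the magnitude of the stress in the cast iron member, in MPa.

σ ≈ 106 MPa (compressive)

Equilibrium of a rigid end plate with no external load gives equal and opposite internal forces ±P in the two members. Since α_{magnesium alloy} > α_{cast iron}, cooling drives the magnesium alloy into tension and the cast iron into compression.
Compatibility of the two members (thermal + elastic change equal): (α₁ − α₂)ΔT = P·[1/(A₁E₁) + 1/(A₂E₂)].
|α₁ − α₂|·ΔT = 15.3×10⁻⁶ × 90 = 0.001377.
1/(A₁E₁) + 1/(A₂E₂) = 1/(2200×45×10³) + 1/(400×112×10³) = 3.242×10⁻⁸ N⁻¹.
So P = 0.001377 / 3.242×10⁻⁸ = 42.47 kN.
σ_{cast iron} = P/A₂ = 42470/400 = 106.2 MPa, compressive.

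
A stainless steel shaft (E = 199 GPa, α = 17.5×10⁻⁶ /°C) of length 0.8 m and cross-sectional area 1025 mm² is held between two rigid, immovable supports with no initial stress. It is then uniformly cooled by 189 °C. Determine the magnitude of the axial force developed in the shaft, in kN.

The ends cannot move, so σ = EαΔT = 199×10³ × 17.5×10⁻⁶ × 189 = 658.2 MPa.
P = AEαΔT = 1025 × 199×10³ × 17.5×10⁻⁶ × 189 = 674.6 kN (tensile).

P ≈ 675 kN (tensile)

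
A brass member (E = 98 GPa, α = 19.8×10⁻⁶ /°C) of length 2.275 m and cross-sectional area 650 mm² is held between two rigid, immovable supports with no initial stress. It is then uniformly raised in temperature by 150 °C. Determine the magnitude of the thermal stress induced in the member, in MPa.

The supports are rigid, so the total axial strain is zero. The restrained thermal strain is ε = αΔT = 19.8×10⁻⁶ × 150 = 2970×10⁻⁶.
Hence σ = E·αΔT = 98×10³ × 2970×10⁻⁶ = 291.1 MPa, compressive.

σ ≈ 291 MPa (compressive)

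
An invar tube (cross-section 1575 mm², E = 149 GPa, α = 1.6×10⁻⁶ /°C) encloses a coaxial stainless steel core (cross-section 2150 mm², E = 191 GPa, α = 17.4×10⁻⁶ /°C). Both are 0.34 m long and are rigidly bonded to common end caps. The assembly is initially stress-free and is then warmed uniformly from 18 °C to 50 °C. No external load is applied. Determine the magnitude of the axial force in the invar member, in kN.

P ≈ 75.5 kN (tensile in the invar)

Both members must finish at the same length. With the larger α, the stainless steel tends to over-expand; the plates restrain it, putting the stainless steel in compression and the invar in tension. With no external load the two internal forces are equal and opposite, magnitude P.
Setting the final lengths equal and cancelling L: (α₁ − α₂)ΔT = P/(A₁E₁) + P/(A₂E₂).
|α₁ − α₂|·ΔT = 15.8×10⁻⁶ × 32 = 0.0005056.
1/(A₁E₁) + 1/(A₂E₂) = 1/(1575×149×10³) + 1/(2150×191×10³) = 6.696×10⁻⁹ N⁻¹.
P = 0.0005056 / 6.696×10⁻⁹ = 75500 N = 75.5 kN.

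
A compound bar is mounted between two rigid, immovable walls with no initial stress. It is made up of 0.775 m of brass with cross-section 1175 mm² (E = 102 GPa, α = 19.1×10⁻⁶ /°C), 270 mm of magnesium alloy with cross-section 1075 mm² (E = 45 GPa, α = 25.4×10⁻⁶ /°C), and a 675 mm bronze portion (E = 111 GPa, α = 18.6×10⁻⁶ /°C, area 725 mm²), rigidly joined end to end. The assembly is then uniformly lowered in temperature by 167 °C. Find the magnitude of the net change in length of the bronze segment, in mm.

|ΔL| ≈ 0.249 mm

If the supports were absent, the total length change would be Σ αᵢΔT Lᵢ = 19.1×10⁻⁶×167×775 + 25.4×10⁻⁶×167×270 + 18.6×10⁻⁶×167×675 = 5.714 mm.
The walls prevent any net length change, so an axial force P (same in every segment) develops. Compatibility: P · Σ Lᵢ/(AᵢEᵢ) = δ_free.
Σ Lᵢ/(AᵢEᵢ) = 775/(1175×102×10³) + 270/(1075×45×10³) + 675/(725×111×10³) = 2.044×10⁻⁵ mm/N.
P = 5.714 / 2.044×10⁻⁵ = 279600 N = 279.6 kN, tensile.
For the bronze segment, free thermal change = 18.6×10⁻⁶×167×675 = 2.097 mm and elastic change from P = 279600×675/(725×111×10³) = 2.345 mm; these oppose, so the net change is 0.249 mm (segment lengthens).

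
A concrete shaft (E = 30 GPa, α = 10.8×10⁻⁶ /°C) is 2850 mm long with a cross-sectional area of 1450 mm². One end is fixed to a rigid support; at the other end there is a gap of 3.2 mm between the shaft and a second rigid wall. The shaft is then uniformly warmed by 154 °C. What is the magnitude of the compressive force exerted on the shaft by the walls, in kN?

If the wall were absent the shaft would grow by αΔT L = 10.8×10⁻⁶ × 154 × 2850 = 4.74 mm.
This exceeds the 3.2 mm gap, so the wall pushes back. The portion of expansion that must be recovered elastically is δ_free − gap = 4.74 − 3.2 = 1.54 mm.
So σ = E(δ_free − g)/L = 30×10³ × 1.54/2850 = 16.21 MPa.
P = σA = 16.21 × 1450 = 23.51 kN.

P ≈ 23.5 kN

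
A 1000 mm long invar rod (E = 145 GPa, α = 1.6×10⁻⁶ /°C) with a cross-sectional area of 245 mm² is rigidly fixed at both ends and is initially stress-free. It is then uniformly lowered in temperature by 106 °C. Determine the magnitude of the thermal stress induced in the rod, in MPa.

Because both ends are immovable the net strain is zero, and the suppressed thermal strain is αΔT = 1.6×10⁻⁶ × 106 = 169.6×10⁻⁶.
The stress required to suppress this strain is σ = Eε = 145×10³ × 169.6×10⁻⁶ = 24.59 MPa, tensile since the rod is trying to contract.

σ ≈ 24.6 MPa (tensile)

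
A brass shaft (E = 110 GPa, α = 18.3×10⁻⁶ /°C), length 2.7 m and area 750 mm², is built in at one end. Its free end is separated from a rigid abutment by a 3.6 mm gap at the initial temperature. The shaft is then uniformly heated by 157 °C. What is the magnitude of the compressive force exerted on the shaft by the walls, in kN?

P ≈ 127 kN

Free thermal elongation = αΔT L = 18.3×10⁻⁶ × 157 × 2700 = 7.757 mm.
This exceeds the 3.6 mm gap, so the wall pushes back. The portion of expansion that must be recovered elastically is δ_free − gap = 7.757 − 3.6 = 4.157 mm.
That suppressed elongation corresponds to σ = E·Δ/L = 110×10³ × 4.157/2700 = 169.4 MPa.
P = σA = 169.4 × 750 = 127 kN.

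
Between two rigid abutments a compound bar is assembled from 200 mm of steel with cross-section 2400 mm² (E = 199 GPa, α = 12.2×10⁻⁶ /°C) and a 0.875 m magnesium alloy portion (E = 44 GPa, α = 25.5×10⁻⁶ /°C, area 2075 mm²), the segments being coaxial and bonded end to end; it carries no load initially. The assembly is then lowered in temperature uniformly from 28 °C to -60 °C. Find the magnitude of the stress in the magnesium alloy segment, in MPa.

σ ≈ 105 MPa (tensile)

If the supports were absent, the total length change would be Σ αᵢΔT Lᵢ = 12.2×10⁻⁶×88×200 + 25.5×10⁻⁶×88×875 = 2.178 mm.
Since the ends are fixed, an axial force P builds up, equal in every segment, with P · Σ Lᵢ/(AᵢEᵢ) = δ_free.
The series flexibility is Σ Lᵢ/(AᵢEᵢ) = 200/(2400×199×10³) + 875/(2075×44×10³) = 1×10⁻⁵ mm/N.
So P = 2.178 / 1×10⁻⁵ = 217.8 kN, tensile.
σ_{magnesium alloy} = P / A = 217800 / 2075 = 104.9 MPa.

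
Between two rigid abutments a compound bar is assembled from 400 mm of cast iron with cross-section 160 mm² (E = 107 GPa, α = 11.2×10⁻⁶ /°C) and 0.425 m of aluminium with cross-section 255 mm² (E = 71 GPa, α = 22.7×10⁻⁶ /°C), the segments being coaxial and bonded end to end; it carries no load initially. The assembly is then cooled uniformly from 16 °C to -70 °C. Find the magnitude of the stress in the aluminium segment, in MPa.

σ ≈ 102 MPa (tensile)

With the walls removed the bar would change length by δ_free = Σ αᵢΔT Lᵢ = 11.2×10⁻⁶×86×400 + 22.7×10⁻⁶×86×425 = 1.215 mm.
Since the ends are fixed, an axial force P builds up, equal in every segment, with P · Σ Lᵢ/(AᵢEᵢ) = δ_free.
The series flexibility is Σ Lᵢ/(AᵢEᵢ) = 400/(160×107×10³) + 425/(255×71×10³) = 4.684×10⁻⁵ mm/N.
P = 1.215 / 4.684×10⁻⁵ = 25940 N = 25.94 kN, tensile.
σ_{aluminium} = P / A = 25940 / 255 = 101.7 MPa.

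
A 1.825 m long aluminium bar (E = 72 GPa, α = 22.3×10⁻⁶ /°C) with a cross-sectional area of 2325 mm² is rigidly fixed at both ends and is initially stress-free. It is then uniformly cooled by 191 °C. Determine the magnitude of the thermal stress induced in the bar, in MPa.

With length fixed, the mechanical strain must cancel the thermal strain αΔT = 22.3×10⁻⁶ × 191 = 4259.3×10⁻⁶.
Hence σ = E·αΔT = 72×10³ × 4259.3×10⁻⁶ = 306.7 MPa, tensile.

σ ≈ 307 MPa (tensile)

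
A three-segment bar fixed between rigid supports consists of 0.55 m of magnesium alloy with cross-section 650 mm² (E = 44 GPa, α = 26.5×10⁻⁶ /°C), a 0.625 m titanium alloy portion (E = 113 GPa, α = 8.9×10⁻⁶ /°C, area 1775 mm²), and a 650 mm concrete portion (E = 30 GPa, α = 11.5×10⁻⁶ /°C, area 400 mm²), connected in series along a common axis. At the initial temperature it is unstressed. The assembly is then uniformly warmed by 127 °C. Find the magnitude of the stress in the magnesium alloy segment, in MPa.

σ ≈ 70.5 MPa (compressive)

With the walls removed the bar would change length by δ_free = Σ αᵢΔT Lᵢ = 26.5×10⁻⁶×127×550 + 8.9×10⁻⁶×127×625 + 11.5×10⁻⁶×127×650 = 3.507 mm.
Since the ends are fixed, an axial force P builds up, equal in every segment, with P · Σ Lᵢ/(AᵢEᵢ) = δ_free.
The series flexibility is Σ Lᵢ/(AᵢEᵢ) = 550/(650×44×10³) + 625/(1775×113×10³) + 650/(400×30×10³) = 7.651×10⁻⁵ mm/N.
So P = 3.507 / 7.651×10⁻⁵ = 45.83 kN, compressive.
σ_{magnesium alloy} = P / A = 45830 / 650 = 70.51 MPa.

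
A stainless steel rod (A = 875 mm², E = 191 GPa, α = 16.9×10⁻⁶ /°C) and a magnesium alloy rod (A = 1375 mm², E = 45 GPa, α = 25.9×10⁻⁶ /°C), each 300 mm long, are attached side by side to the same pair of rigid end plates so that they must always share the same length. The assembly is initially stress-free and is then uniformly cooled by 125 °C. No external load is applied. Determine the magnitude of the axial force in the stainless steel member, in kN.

P ≈ 50.8 kN (compressive in the stainless steel)

Both members must finish at the same length. With the larger α, the magnesium alloy tends to over-contract; the plates restrain it, putting the magnesium alloy in tension and the stainless steel in compression. With no external load the two internal forces are equal and opposite, magnitude P.
Setting the final lengths equal and cancelling L: (α₁ − α₂)ΔT = P/(A₁E₁) + P/(A₂E₂).
|α₁ − α₂|·ΔT = 9×10⁻⁶ × 125 = 0.001125.
1/(A₁E₁) + 1/(A₂E₂) = 1/(875×191×10³) + 1/(1375×45×10³) = 2.215×10⁻⁸ N⁻¹.
So P = 0.001125 / 2.215×10⁻⁸ = 50.8 kN.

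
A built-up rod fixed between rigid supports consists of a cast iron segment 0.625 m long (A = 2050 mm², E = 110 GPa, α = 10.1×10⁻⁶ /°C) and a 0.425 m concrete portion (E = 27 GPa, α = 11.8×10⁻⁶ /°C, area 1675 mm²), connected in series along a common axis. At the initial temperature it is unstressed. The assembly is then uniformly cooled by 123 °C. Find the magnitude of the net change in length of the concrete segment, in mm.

If the supports were absent, the total length change would be Σ αᵢΔT Lᵢ = 10.1×10⁻⁶×123×625 + 11.8×10⁻⁶×123×425 = 1.393 mm.
The walls prevent any net length change, so an axial force P (same in every segment) develops. Compatibility: P · Σ Lᵢ/(AᵢEᵢ) = δ_free.
Σ Lᵢ/(AᵢEᵢ) = 625/(2050×110×10³) + 425/(1675×27×10³) = 1.217×10⁻⁵ mm/N.
Hence P = δ_free / Σ(L/AE) = 1.393/1.217×10⁻⁵ = 114.5 kN (tensile).
For the concrete segment, free thermal change = 11.8×10⁻⁶×123×425 = 0.6168 mm and elastic change from P = 114500×425/(1675×27×10³) = 1.076 mm; these oppose, so the net change is 0.459 mm (segment lengthens).

|ΔL| ≈ 0.459 mm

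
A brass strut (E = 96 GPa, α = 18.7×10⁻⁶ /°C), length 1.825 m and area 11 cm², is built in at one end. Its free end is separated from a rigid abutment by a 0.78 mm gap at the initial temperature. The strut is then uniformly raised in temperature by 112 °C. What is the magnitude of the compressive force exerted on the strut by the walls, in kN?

Free thermal elongation = αΔT L = 18.7×10⁻⁶ × 112 × 1825 = 3.822 mm.
The gap closes (δ_free > 0.78 mm) and the wall then resists a further 3.822 − 0.78 = 3.042 mm of expansion.
That suppressed elongation corresponds to σ = E·Δ/L = 96×10³ × 3.042/1825 = 160 MPa.
Force on the wall = σA = 160 × 1100 mm² = 176 kN.

P ≈ 176 kN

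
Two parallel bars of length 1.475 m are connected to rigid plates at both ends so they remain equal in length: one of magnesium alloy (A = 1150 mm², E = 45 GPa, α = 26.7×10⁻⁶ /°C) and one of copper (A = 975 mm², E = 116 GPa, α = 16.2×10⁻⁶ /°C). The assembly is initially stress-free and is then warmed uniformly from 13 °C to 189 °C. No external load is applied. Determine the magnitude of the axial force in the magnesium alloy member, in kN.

P ≈ 65.6 kN (compressive in the magnesium alloy)

Both members must finish at the same length. With the larger α, the magnesium alloy tends to over-expand; the plates restrain it, putting the magnesium alloy in compression and the copper in tension. With no external load the two internal forces are equal and opposite, magnitude P.
Setting the final lengths equal and cancelling L: (α₁ − α₂)ΔT = P/(A₁E₁) + P/(A₂E₂).
|α₁ − α₂|·ΔT = 10.5×10⁻⁶ × 176 = 0.001848.
1/(A₁E₁) + 1/(A₂E₂) = 1/(1150×45×10³) + 1/(975×116×10³) = 2.817×10⁻⁸ N⁻¹.
So P = 0.001848 / 2.817×10⁻⁸ = 65.61 kN.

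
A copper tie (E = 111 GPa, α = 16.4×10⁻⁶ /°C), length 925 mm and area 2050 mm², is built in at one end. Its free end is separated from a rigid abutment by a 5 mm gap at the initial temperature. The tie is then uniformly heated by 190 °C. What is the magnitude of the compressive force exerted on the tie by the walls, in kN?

Free thermal elongation = αΔT L = 16.4×10⁻⁶ × 190 × 925 = 2.882 mm.
Since δ_free = 2.88 mm is less than the 5 mm gap, the tie never touches the wall. No axial force develops.

P ≈ 0 kN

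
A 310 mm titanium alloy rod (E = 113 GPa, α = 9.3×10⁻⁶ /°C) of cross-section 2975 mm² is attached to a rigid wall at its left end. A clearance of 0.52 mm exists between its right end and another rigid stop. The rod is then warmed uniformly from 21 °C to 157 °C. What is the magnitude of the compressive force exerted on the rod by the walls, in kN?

P ≈ 0 kN

Unrestrained expansion: δ_free = αΔT L = 9.3×10⁻⁶ × 136 × 310 = 0.3921 mm.
Since δ_free = 0.392 mm is less than the 0.52 mm gap, the rod never touches the wall. No axial force develops.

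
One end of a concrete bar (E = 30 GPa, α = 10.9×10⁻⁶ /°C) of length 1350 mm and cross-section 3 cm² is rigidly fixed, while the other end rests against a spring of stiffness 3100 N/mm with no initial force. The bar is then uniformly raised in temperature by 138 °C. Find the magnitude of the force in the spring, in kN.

P ≈ 4.3 kN

Free thermal expansion: δ_free = αΔT L = 10.9×10⁻⁶ × 138 × 1350 = 2.031 mm.
With a force P in the spring, the elastic change of the bar is PL/(AE) and that of the spring is P/k; compatibility requires their sum to equal δ_free.
So P = δ_free / [L/(AE) + 1/k] = 2.031 / [ 1350/(300×30×10³) + 1/(3100) ].
P = 2.031 / 0.0004726 = 4297 N.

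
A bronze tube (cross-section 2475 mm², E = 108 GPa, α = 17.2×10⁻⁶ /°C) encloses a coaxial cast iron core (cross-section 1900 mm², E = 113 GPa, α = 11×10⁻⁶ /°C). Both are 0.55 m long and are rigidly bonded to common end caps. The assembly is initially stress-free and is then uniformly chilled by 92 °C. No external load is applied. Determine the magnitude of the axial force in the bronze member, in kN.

The bronze has the larger α, so on cooling it would change length more than the cast iron if both were free. The rigid plates force a common final length, so the bronze is put into tension and the cast iron into compression, with equal and opposite forces P (no external load).
Equating the net (thermal + elastic) strains gives |α₁ − α₂|·ΔT = P·[1/(A₁E₁) + 1/(A₂E₂)].
|α₁ − α₂|·ΔT = 6.2×10⁻⁶ × 92 = 0.0005704.
1/(A₁E₁) + 1/(A₂E₂) = 1/(2475×108×10³) + 1/(1900×113×10³) = 8.399×10⁻⁹ N⁻¹.
P = 0.0005704 / 8.399×10⁻⁹ = 67910 N = 67.91 kN.

P ≈ 67.9 kN (tensile in the bronze)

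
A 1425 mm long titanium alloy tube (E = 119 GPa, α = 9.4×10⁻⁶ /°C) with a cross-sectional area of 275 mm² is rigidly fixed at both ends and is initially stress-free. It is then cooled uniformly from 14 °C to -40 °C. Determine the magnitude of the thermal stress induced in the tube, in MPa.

σ ≈ 60.4 MPa (tensile)

Because both ends are immovable the net strain is zero, and the suppressed thermal strain is αΔT = 9.4×10⁻⁶ × 54 = 507.6×10⁻⁶.
σ = EαΔT = 119×10³ × 9.4×10⁻⁶ × 54 = 60.4 MPa (tensile; the tube is trying to contract).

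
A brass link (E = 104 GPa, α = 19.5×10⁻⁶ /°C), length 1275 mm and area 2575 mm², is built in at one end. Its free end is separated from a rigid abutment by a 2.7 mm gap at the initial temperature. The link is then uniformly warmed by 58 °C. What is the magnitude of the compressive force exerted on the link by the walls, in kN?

P ≈ 0 kN

Free thermal elongation = αΔT L = 19.5×10⁻⁶ × 58 × 1275 = 1.442 mm.
Since δ_free = 1.44 mm is less than the 2.7 mm gap, the link never touches the wall. No axial force develops.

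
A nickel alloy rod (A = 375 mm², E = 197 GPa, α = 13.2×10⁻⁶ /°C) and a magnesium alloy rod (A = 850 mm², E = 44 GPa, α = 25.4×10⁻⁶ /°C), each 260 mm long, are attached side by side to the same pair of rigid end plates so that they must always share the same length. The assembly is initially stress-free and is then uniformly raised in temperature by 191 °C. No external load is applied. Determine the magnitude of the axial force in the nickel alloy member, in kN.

P ≈ 57.9 kN (tensile in the nickel alloy)

The magnesium alloy has the larger α, so on heating it would change length more than the nickel alloy if both were free. The rigid plates force a common final length, so the magnesium alloy is put into compression and the nickel alloy into tension, with equal and opposite forces P (no external load).
Equating the net (thermal + elastic) strains gives |α₁ − α₂|·ΔT = P·[1/(A₁E₁) + 1/(A₂E₂)].
|α₁ − α₂|·ΔT = 12.2×10⁻⁶ × 191 = 0.00233.
1/(A₁E₁) + 1/(A₂E₂) = 1/(375×197×10³) + 1/(850×44×10³) = 4.027×10⁻⁸ N⁻¹.
P = 0.00233 / 4.027×10⁻⁸ = 57860 N = 57.86 kN.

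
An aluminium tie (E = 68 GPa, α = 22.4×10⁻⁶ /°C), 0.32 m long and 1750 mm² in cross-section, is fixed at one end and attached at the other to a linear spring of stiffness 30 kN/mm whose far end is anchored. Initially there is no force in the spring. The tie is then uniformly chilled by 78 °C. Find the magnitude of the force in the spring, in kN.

If the spring were absent the tie would shorten by αΔT L = 22.4×10⁻⁶ × 78 × 320 = 0.5591 mm.
With a force P in the spring, the elastic change of the tie is PL/(AE) and that of the spring is P/k; compatibility requires their sum to equal δ_free.
P [ L/(AE) + 1/k ] = δ_free → P [ 320/(1750×68×10³) + 1/(30×10³) ] = 0.5591.
P = 0.5591 / 3.602×10⁻⁵ = 15520 N.

P ≈ 15.5 kN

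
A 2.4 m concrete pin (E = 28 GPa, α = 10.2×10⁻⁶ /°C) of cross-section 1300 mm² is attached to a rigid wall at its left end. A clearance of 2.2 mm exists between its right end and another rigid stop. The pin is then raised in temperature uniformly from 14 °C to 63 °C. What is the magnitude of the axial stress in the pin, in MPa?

σ ≈ 0 MPa

Unrestrained expansion: δ_free = αΔT L = 10.2×10⁻⁶ × 49 × 2400 = 1.2 mm.
Since δ_free = 1.2 mm is less than the 2.2 mm gap, the pin never touches the wall. No axial force develops.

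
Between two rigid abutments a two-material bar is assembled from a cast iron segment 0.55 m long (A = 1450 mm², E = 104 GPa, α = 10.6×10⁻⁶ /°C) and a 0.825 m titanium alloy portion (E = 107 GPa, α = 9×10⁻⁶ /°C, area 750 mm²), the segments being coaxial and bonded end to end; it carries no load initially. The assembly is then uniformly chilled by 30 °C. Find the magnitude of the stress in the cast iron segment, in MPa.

σ ≈ 19.7 MPa (tensile)

Free thermal contraction of the whole bar: Σ αᵢΔT Lᵢ = 10.6×10⁻⁶×30×550 + 9×10⁻⁶×30×825 = 0.3977 mm.
The walls prevent any net length change, so an axial force P (same in every segment) develops. Compatibility: P · Σ Lᵢ/(AᵢEᵢ) = δ_free.
Σ Lᵢ/(AᵢEᵢ) = 550/(1450×104×10³) + 825/(750×107×10³) = 1.393×10⁻⁵ mm/N.
P = 0.3977 / 1.393×10⁻⁵ = 28550 N = 28.55 kN, tensile.
σ_{cast iron} = P / A = 28550 / 1450 = 19.69 MPa.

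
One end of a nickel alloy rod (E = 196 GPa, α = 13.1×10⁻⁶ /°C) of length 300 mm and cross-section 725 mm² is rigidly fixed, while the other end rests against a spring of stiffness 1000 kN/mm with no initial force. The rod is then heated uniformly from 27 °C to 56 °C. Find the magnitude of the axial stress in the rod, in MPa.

If the spring were absent the rod would lengthen by αΔT L = 13.1×10⁻⁶ × 29 × 300 = 0.114 mm.
With a force P in the spring, the elastic change of the rod is PL/(AE) and that of the spring is P/k; compatibility requires their sum to equal δ_free.
P [ L/(AE) + 1/k ] = δ_free → P [ 300/(725×196×10³) + 1/(1000×10³) ] = 0.114.
P = 0.114 / 3.111×10⁻⁶ = 36630 N.
σ = P/A = 36630/725 = 50.53 MPa.

σ ≈ 50.5 MPa (compressive)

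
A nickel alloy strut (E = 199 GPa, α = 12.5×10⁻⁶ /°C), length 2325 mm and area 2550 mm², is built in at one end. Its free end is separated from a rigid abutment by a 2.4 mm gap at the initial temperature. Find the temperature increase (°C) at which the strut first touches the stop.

The gap closes when αΔT L = 2.4 mm, since the strut is still unstressed at that instant.
ΔT = 2.4 / (12.5×10⁻⁶ × 2325) = 82.58 °C.

ΔT ≈ 82.6 °C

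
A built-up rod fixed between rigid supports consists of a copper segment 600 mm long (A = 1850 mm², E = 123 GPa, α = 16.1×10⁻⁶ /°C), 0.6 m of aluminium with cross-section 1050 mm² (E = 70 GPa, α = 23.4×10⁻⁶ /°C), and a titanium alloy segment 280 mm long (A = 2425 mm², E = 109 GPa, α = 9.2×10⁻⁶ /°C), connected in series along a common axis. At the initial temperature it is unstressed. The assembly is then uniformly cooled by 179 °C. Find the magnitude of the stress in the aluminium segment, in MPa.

σ ≈ 378 MPa (tensile)

If the supports were absent, the total length change would be Σ αᵢΔT Lᵢ = 16.1×10⁻⁶×179×600 + 23.4×10⁻⁶×179×600 + 9.2×10⁻⁶×179×280 = 4.703 mm.
The walls prevent any net length change, so an axial force P (same in every segment) develops. Compatibility: P · Σ Lᵢ/(AᵢEᵢ) = δ_free.
The series flexibility is Σ Lᵢ/(AᵢEᵢ) = 600/(1850×123×10³) + 600/(1050×70×10³) + 280/(2425×109×10³) = 1.186×10⁻⁵ mm/N.
Hence P = δ_free / Σ(L/AE) = 4.703/1.186×10⁻⁵ = 396.6 kN (tensile).
σ_{aluminium} = P / A = 396600 / 1050 = 377.7 MPa.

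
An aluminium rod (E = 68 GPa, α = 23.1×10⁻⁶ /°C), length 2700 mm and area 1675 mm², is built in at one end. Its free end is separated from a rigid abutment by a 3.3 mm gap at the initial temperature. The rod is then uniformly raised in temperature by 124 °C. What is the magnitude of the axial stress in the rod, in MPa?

Unrestrained expansion: δ_free = αΔT L = 23.1×10⁻⁶ × 124 × 2700 = 7.734 mm.
The gap closes (δ_free > 3.3 mm) and the wall then resists a further 7.734 − 3.3 = 4.434 mm of expansion.
So σ = E(δ_free − g)/L = 68×10³ × 4.434/2700 = 111.7 MPa.

σ ≈ 112 MPa (compressive)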